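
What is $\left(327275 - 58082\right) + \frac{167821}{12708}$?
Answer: $\frac{3421072465}{12708} \approx 2.6921 \cdot 10^{5}$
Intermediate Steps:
$\left(327275 - 58082\right) + \frac{167821}{12708} = 269193 + 167821 \cdot \frac{1}{12708} = 269193 + \frac{167821}{12708} = \frac{3421072465}{12708}$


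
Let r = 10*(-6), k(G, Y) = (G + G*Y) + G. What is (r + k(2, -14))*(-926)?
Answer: 77784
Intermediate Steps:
k(G, Y) = 2*G + G*Y
r = -60
(r + k(2, -14))*(-926) = (-60 + 2*(2 - 14))*(-926) = (-60 + 2*(-12))*(-926) = (-60 - 24)*(-926) = -84*(-926) = 77784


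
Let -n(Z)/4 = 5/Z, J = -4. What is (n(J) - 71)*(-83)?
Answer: 5478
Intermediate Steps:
n(Z) = -20/Z
(n(J) - 71)*(-83) = (-20/(-4) - 71)*(-83) = (-20*(-¼) - 71)*(-83) = (5 - 71)*(-83) = -66*(-83) = 5478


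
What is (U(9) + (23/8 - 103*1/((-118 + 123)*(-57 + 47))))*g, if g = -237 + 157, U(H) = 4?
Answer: -3574/5 ≈ -714.80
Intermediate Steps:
g = -80
(U(9) + (23/8 - 103*1/((-118 + 123)*(-57 + 47))))*g = (4 + (23/8 - 103*1/((-118 + 123)*(-57 + 47))))*(-80) = (4 + (23*(⅛) - 103/((-10*5))))*(-80) = (4 + (23/8 - 103/(-50)))*(-80) = (4 + (23/8 - 103*(-1/50)))*(-80) = (4 + (23/8 + 103/50))*(-80) = (4 + 987/200)*(-80) = (1787/200)*(-80) = -3574/5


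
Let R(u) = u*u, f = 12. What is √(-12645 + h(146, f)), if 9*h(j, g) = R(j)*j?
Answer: √2998331/3 ≈ 577.19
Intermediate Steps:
R(u) = u²
h(j, g) = j³/9 (h(j, g) = (j²*j)/9 = j³/9)
√(-12645 + h(146, f)) = √(-12645 + (⅑)*146³) = √(-12645 + (⅑)*3112136) = √(-12645 + 3112136/9) = √(2998331/9) = √2998331/3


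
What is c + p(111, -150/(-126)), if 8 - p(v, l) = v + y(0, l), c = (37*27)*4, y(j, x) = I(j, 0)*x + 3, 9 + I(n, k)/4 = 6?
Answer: 27330/7 ≈ 3904.3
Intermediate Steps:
I(n, k) = -12 (I(n, k) = -36 + 4*6 = -36 + 24 = -12)
y(j, x) = 3 - 12*x (y(j, x) = -12*x + 3 = 3 - 12*x)
c = 3996 (c = 999*4 = 3996)
p(v, l) = 5 - v + 12*l (p(v, l) = 8 - (v + (3 - 12*l)) = 8 - (3 + v - 12*l) = 8 + (-3 - v + 12*l) = 5 - v + 12*l)
c + p(111, -150/(-126)) = 3996 + (5 - 1*111 + 12*(-150/(-126))) = 3996 + (5 - 111 + 12*(-150*(-1/126))) = 3996 + (5 - 111 + 12*(25/21)) = 3996 + (5 - 111 + 100/7) = 3996 - 642/7 = 27330/7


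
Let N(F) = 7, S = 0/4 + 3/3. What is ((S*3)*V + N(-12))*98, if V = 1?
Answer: 980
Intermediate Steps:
S = 1 (S = 0*(¼) + 3*(⅓) = 0 + 1 = 1)
((S*3)*V + N(-12))*98 = ((1*3)*1 + 7)*98 = (3*1 + 7)*98 = (3 + 7)*98 = 10*98 = 980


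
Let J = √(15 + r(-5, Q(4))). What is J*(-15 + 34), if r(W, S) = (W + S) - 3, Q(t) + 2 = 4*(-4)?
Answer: 19*I*√11 ≈ 63.016*I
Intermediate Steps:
Q(t) = -18 (Q(t) = -2 + 4*(-4) = -2 - 16 = -18)
r(W, S) = -3 + S + W (r(W, S) = (S + W) - 3 = -3 + S + W)
J = I*√11 (J = √(15 + (-3 - 18 - 5)) = √(15 - 26) = √(-11) = I*√11 ≈ 3.3166*I)
J*(-15 + 34) = (I*√11)*(-15 + 34) = (I*√11)*19 = 19*I*√11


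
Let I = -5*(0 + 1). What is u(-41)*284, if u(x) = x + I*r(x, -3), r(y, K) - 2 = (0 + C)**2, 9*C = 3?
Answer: -131776/9 ≈ -14642.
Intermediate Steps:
C = 1/3 (C = (1/9)*3 = 1/3 ≈ 0.33333)
r(y, K) = 19/9 (r(y, K) = 2 + (0 + 1/3)**2 = 2 + (1/3)**2 = 2 + 1/9 = 19/9)
I = -5 (I = -5*1 = -5)
u(x) = -95/9 + x (u(x) = x - 5*19/9 = x - 95/9 = -95/9 + x)
u(-41)*284 = (-95/9 - 41)*284 = -464/9*284 = -131776/9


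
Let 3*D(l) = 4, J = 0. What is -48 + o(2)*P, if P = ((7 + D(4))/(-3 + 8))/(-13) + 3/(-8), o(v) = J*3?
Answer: -48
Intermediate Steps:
D(l) = 4/3 (D(l) = (⅓)*4 = 4/3)
o(v) = 0 (o(v) = 0*3 = 0)
P = -157/312 (P = ((7 + 4/3)/(-3 + 8))/(-13) + 3/(-8) = ((25/3)/5)*(-1/13) + 3*(-⅛) = ((25/3)*(⅕))*(-1/13) - 3/8 = (5/3)*(-1/13) - 3/8 = -5/39 - 3/8 = -157/312 ≈ -0.50321)
-48 + o(2)*P = -48 + 0*(-157/312) = -48 + 0 = -48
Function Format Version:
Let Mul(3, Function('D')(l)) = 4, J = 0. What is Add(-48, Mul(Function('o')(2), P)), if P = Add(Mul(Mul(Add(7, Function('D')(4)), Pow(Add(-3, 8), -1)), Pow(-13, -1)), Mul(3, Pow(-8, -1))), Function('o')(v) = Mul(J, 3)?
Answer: -48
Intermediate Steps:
Function('D')(l) = Rational(4, 3) (Function('D')(l) = Mul(Rational(1, 3), 4) = Rational(4, 3))
Function('o')(v) = 0 (Function('o')(v) = Mul(0, 3) = 0)
P = Rational(-157, 312) (P = Add(Mul(Mul(Add(7, Rational(4, 3)), Pow(Add(-3, 8), -1)), Pow(-13, -1)), Mul(3, Pow(-8, -1))) = Add(Mul(Mul(Rational(25, 3), Pow(5, -1)), Rational(-1, 13)), Mul(3, Rational(-1, 8))) = Add(Mul(Mul(Rational(25, 3), Rational(1, 5)), Rational(-1, 13)), Rational(-3, 8)) = Add(Mul(Rational(5, 3), Rational(-1, 13)), Rational(-3, 8)) = Add(Rational(-5, 39), Rational(-3, 8)) = Rational(-157, 312) ≈ -0.50321)
Add(-48, Mul(Function('o')(2), P)) = Add(-48, Mul(0, Rational(-157, 312))) = Add(-48, 0) = -48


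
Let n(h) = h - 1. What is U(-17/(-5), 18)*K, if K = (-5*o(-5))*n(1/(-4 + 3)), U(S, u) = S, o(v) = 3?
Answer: 102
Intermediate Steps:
n(h) = -1 + h
K = 30 (K = (-5*3)*(-1 + 1/(-4 + 3)) = -15*(-1 + 1/(-1)) = -15*(-1 - 1) = -15*(-2) = 30)
U(-17/(-5), 18)*K = -17/(-5)*30 = -17*(-⅕)*30 = (17/5)*30 = 102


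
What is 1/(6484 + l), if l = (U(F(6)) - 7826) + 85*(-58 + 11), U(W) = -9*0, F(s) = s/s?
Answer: -1/5337 ≈ -0.00018737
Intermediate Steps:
F(s) = 1
U(W) = 0
l = -11821 (l = (0 - 7826) + 85*(-58 + 11) = -7826 + 85*(-47) = -7826 - 3995 = -11821)
1/(6484 + l) = 1/(6484 - 11821) = 1/(-5337) = -1/5337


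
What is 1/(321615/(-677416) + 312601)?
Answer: 677416/211760597401 ≈ 3.1990e-6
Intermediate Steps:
1/(321615/(-677416) + 312601) = 1/(321615*(-1/677416) + 312601) = 1/(-321615/677416 + 312601) = 1/(211760597401/677416) = 677416/211760597401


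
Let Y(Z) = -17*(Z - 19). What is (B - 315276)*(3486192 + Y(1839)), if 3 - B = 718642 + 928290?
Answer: -6779912750660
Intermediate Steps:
B = -1646929 (B = 3 - (718642 + 928290) = 3 - 1*1646932 = 3 - 1646932 = -1646929)
Y(Z) = 323 - 17*Z (Y(Z) = -17*(-19 + Z) = 323 - 17*Z)
(B - 315276)*(3486192 + Y(1839)) = (-1646929 - 315276)*(3486192 + (323 - 17*1839)) = -1962205*(3486192 + (323 - 31263)) = -1962205*(3486192 - 30940) = -1962205*3455252 = -6779912750660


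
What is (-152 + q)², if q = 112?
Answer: 1600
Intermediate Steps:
(-152 + q)² = (-152 + 112)² = (-40)² = 1600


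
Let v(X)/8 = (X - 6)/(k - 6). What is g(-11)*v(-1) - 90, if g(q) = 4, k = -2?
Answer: -62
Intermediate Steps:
v(X) = 6 - X (v(X) = 8*((X - 6)/(-2 - 6)) = 8*((-6 + X)/(-8)) = 8*((-6 + X)*(-⅛)) = 8*(¾ - X/8) = 6 - X)
g(-11)*v(-1) - 90 = 4*(6 - 1*(-1)) - 90 = 4*(6 + 1) - 90 = 4*7 - 90 = 28 - 90 = -62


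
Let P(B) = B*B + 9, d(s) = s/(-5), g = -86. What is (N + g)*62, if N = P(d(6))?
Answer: -117118/25 ≈ -4684.7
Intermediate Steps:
d(s) = -s/5 (d(s) = s*(-⅕) = -s/5)
P(B) = 9 + B² (P(B) = B² + 9 = 9 + B²)
N = 261/25 (N = 9 + (-⅕*6)² = 9 + (-6/5)² = 9 + 36/25 = 261/25 ≈ 10.440)
(N + g)*62 = (261/25 - 86)*62 = -1889/25*62 = -117118/25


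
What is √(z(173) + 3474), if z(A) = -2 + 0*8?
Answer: 4*√217 ≈ 58.924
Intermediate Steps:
z(A) = -2 (z(A) = -2 + 0 = -2)
√(z(173) + 3474) = √(-2 + 3474) = √3472 = 4*√217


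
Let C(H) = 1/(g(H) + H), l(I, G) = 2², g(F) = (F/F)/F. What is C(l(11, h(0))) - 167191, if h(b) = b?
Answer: -2842243/17 ≈ -1.6719e+5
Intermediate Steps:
g(F) = 1/F
l(I, G) = 4
C(H) = 1/(H + 1/H) (C(H) = 1/(1/H + H) = 1/(H + 1/H))
C(l(11, h(0))) - 167191 = 4/(1 + 4²) - 167191 = 4/(1 + 16) - 167191 = 4/17 - 167191 = -2842243/17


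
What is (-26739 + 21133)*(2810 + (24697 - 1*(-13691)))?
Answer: -230955988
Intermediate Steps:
(-26739 + 21133)*(2810 + (24697 - 1*(-13691))) = -5606*(2810 + (24697 + 13691)) = -5606*(2810 + 38388) = -5606*41198 = -230955988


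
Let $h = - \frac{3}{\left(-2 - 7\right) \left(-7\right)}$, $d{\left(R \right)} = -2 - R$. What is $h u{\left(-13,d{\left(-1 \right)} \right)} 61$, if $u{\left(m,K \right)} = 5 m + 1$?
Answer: $\frac{3904}{21} \approx 185.9$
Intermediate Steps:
$u{\left(m,K \right)} = 1 + 5 m$
$h = - \frac{1}{21}$ ($h = - \frac{3}{\left(-9\right) \left(-7\right)} = - \frac{3}{63} = \left(-3\right) \frac{1}{63} = - \frac{1}{21} \approx -0.047619$)
$h u{\left(-13,d{\left(-1 \right)} \right)} 61 = - \frac{1 + 5 \left(-13\right)}{21} \cdot 61 = - \frac{1 - 65}{21} \cdot 61 = \left(- \frac{1}{21}\right) \left(-64\right) 61 = \frac{64}{21} \cdot 61 = \frac{3904}{21}$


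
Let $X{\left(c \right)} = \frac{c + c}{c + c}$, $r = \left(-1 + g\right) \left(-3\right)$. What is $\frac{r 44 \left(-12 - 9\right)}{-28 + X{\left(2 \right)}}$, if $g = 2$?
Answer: $- \frac{308}{3} \approx -102.67$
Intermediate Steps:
$r = -3$ ($r = \left(-1 + 2\right) \left(-3\right) = 1 \left(-3\right) = -3$)
$X{\left(c \right)} = 1$ ($X{\left(c \right)} = \frac{2 c}{2 c} = 2 c \frac{1}{2 c} = 1$)
$\frac{r 44 \left(-12 - 9\right)}{-28 + X{\left(2 \right)}} = \frac{\left(-3\right) 44 \left(-12 - 9\right)}{-28 + 1} = \frac{\left(-132\right) \left(-21\right)}{-27} = 2772 \left(- \frac{1}{27}\right) = - \frac{308}{3}$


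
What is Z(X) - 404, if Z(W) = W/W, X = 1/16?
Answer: -403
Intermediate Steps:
X = 1/16 ≈ 0.062500
Z(W) = 1
Z(X) - 404 = 1 - 404 = -403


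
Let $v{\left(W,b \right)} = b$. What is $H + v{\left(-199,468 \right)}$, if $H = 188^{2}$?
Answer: $35812$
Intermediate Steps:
$H = 35344$
$H + v{\left(-199,468 \right)} = 35344 + 468 = 35812$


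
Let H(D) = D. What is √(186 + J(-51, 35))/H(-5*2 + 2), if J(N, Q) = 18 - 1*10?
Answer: -√194/8 ≈ -1.7410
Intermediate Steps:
J(N, Q) = 8 (J(N, Q) = 18 - 10 = 8)
√(186 + J(-51, 35))/H(-5*2 + 2) = √(186 + 8)/(-5*2 + 2) = √194/(-10 + 2) = √194/(-8) = √194*(-⅛) = -√194/8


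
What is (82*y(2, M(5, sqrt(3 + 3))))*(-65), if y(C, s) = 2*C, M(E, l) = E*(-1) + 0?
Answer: -21320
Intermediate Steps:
M(E, l) = -E (M(E, l) = -E + 0 = -E)
(82*y(2, M(5, sqrt(3 + 3))))*(-65) = (82*(2*2))*(-65) = (82*4)*(-65) = 328*(-65) = -21320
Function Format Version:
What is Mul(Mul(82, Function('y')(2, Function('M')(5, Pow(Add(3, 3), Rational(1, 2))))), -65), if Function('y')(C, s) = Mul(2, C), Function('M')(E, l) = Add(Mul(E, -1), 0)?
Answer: -21320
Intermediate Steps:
Function('M')(E, l) = Mul(-1, E) (Function('M')(E, l) = Add(Mul(-1, E), 0) = Mul(-1, E))
Mul(Mul(82, Function('y')(2, Function('M')(5, Pow(Add(3, 3), Rational(1, 2))))), -65) = Mul(Mul(82, Mul(2, 2)), -65) = Mul(Mul(82, 4), -65) = Mul(328, -65) = -21320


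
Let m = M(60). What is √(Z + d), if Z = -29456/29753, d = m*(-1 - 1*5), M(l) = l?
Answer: 2*I*√79890791902/29753 ≈ 19.0*I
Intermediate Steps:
m = 60
d = -360 (d = 60*(-1 - 1*5) = 60*(-1 - 5) = 60*(-6) = -360)
Z = -29456/29753 (Z = -29456*1/29753 = -29456/29753 ≈ -0.99002)
√(Z + d) = √(-29456/29753 - 360) = √(-10740536/29753) = 2*I*√79890791902/29753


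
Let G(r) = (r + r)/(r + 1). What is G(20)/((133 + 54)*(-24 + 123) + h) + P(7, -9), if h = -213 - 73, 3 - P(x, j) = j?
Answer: 4593244/382767 ≈ 12.000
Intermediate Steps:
G(r) = 2*r/(1 + r) (G(r) = (2*r)/(1 + r) = 2*r/(1 + r))
P(x, j) = 3 - j
h = -286
G(20)/((133 + 54)*(-24 + 123) + h) + P(7, -9) = (2*20/(1 + 20))/((133 + 54)*(-24 + 123) - 286) + (3 - 1*(-9)) = (2*20/21)/(187*99 - 286) + (3 + 9) = (2*20*(1/21))/(18513 - 286) + 12 = (40/21)/18227 + 12 = (40/21)*(1/18227) + 12 = 40/382767 + 12 = 4593244/382767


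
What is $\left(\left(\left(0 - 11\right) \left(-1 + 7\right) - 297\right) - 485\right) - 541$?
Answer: $-1389$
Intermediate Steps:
$\left(\left(\left(0 - 11\right) \left(-1 + 7\right) - 297\right) - 485\right) - 541 = \left(\left(\left(-11\right) 6 - 297\right) - 485\right) - 541 = \left(\left(-66 - 297\right) - 485\right) - 541 = \left(-363 - 485\right) - 541 = -848 - 541 = -1389$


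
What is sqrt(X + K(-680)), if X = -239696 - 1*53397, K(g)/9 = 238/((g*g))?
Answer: I*sqrt(135526201058)/680 ≈ 541.38*I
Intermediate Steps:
K(g) = 2142/g**2 (K(g) = 9*(238/((g*g))) = 9*(238/(g**2)) = 9*(238/g**2) = 2142/g**2)
X = -293093 (X = -239696 - 53397 = -293093)
sqrt(X + K(-680)) = sqrt(-293093 + 2142/(-680)**2) = sqrt(-293093 + 2142*(1/462400)) = sqrt(-293093 + 63/13600) = sqrt(-3986064737/13600) = I*sqrt(135526201058)/680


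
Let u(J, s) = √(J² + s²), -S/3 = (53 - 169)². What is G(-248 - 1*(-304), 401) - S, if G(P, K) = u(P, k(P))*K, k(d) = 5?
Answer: 40368 + 401*√3161 ≈ 62913.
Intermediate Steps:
S = -40368 (S = -3*(53 - 169)² = -3*(-116)² = -3*13456 = -40368)
G(P, K) = K*√(25 + P²) (G(P, K) = √(P² + 5²)*K = √(P² + 25)*K = √(25 + P²)*K = K*√(25 + P²))
G(-248 - 1*(-304), 401) - S = 401*√(25 + (-248 - 1*(-304))²) - 1*(-40368) = 401*√(25 + (-248 + 304)²) + 40368 = 401*√(25 + 56²) + 40368 = 401*√(25 + 3136) + 40368 = 401*√3161 + 40368 = 40368 + 401*√3161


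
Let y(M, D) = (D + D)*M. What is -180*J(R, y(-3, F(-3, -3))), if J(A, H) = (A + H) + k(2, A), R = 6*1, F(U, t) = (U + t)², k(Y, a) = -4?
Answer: 38520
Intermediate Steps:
R = 6
y(M, D) = 2*D*M (y(M, D) = (2*D)*M = 2*D*M)
J(A, H) = -4 + A + H (J(A, H) = (A + H) - 4 = -4 + A + H)
-180*J(R, y(-3, F(-3, -3))) = -180*(-4 + 6 + 2*(-3 - 3)²*(-3)) = -180*(-4 + 6 + 2*(-6)²*(-3)) = -180*(-4 + 6 + 2*36*(-3)) = -180*(-4 + 6 - 216) = -180*(-214) = 38520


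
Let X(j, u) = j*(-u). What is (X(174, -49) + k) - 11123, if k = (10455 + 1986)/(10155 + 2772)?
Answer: -11186326/4309 ≈ -2596.0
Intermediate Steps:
k = 4147/4309 (k = 12441/12927 = 12441*(1/12927) = 4147/4309 ≈ 0.96240)
X(j, u) = -j*u
(X(174, -49) + k) - 11123 = (-1*174*(-49) + 4147/4309) - 11123 = (8526 + 4147/4309) - 11123 = 36742681/4309 - 11123 = -11186326/4309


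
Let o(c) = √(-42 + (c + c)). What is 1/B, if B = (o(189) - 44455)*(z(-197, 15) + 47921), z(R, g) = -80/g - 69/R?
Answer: -26272905/55964077045390174 - 1182*√21/27982038522695087 ≈ -4.6965e-10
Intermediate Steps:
o(c) = √(-42 + 2*c)
B = -1258892960530/591 + 113273464*√21/591 (B = (√(-42 + 2*189) - 44455)*((-80/15 - 69/(-197)) + 47921) = (√(-42 + 378) - 44455)*((-80*1/15 - 69*(-1/197)) + 47921) = (√336 - 44455)*((-16/3 + 69/197) + 47921) = (4*√21 - 44455)*(-2945/591 + 47921) = (-44455 + 4*√21)*(28318366/591) = -1258892960530/591 + 113273464*√21/591 ≈ -2.1292e+9)
1/B = 1/(-1258892960530/591 + 113273464*√21/591)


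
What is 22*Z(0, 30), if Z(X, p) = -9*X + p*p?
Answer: 19800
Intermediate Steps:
Z(X, p) = p² - 9*X (Z(X, p) = -9*X + p² = p² - 9*X)
22*Z(0, 30) = 22*(30² - 9*0) = 22*(900 + 0) = 22*900 = 19800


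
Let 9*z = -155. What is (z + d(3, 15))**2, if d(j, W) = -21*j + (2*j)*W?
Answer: 7744/81 ≈ 95.605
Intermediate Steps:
z = -155/9 (z = (1/9)*(-155) = -155/9 ≈ -17.222)
d(j, W) = -21*j + 2*W*j
(z + d(3, 15))**2 = (-155/9 + 3*(-21 + 2*15))**2 = (-155/9 + 3*(-21 + 30))**2 = (-155/9 + 3*9)**2 = (-155/9 + 27)**2 = (88/9)**2 = 7744/81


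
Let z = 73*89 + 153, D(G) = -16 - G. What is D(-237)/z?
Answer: 221/6650 ≈ 0.033233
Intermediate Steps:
z = 6650 (z = 6497 + 153 = 6650)
D(-237)/z = (-16 - 1*(-237))/6650 = (-16 + 237)*(1/6650) = 221*(1/6650) = 221/6650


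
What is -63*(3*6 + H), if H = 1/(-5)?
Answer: -5607/5 ≈ -1121.4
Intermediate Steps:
H = -⅕ ≈ -0.20000
-63*(3*6 + H) = -63*(3*6 - ⅕) = -63*(18 - ⅕) = -63*89/5 = -5607/5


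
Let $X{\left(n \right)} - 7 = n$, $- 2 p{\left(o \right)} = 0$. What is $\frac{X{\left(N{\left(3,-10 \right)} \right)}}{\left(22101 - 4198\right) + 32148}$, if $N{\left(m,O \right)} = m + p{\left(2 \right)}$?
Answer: $\frac{10}{50051} \approx 0.0001998$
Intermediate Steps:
$p{\left(o \right)} = 0$ ($p{\left(o \right)} = \left(- \frac{1}{2}\right) 0 = 0$)
$N{\left(m,O \right)} = m$ ($N{\left(m,O \right)} = m + 0 = m$)
$X{\left(n \right)} = 7 + n$
$\frac{X{\left(N{\left(3,-10 \right)} \right)}}{\left(22101 - 4198\right) + 32148} = \frac{7 + 3}{\left(22101 - 4198\right) + 32148} = \frac{10}{17903 + 32148} = \frac{10}{50051}$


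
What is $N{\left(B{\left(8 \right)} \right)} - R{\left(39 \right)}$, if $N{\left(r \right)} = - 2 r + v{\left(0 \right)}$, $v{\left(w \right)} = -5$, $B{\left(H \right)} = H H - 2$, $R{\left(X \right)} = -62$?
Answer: $-67$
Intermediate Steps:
$B{\left(H \right)} = -2 + H^{2}$ ($B{\left(H \right)} = H^{2} - 2 = -2 + H^{2}$)
$N{\left(r \right)} = -5 - 2 r$ ($N{\left(r \right)} = - 2 r - 5 = -5 - 2 r$)
$N{\left(B{\left(8 \right)} \right)} - R{\left(39 \right)} = \left(-5 - 2 \left(-2 + 8^{2}\right)\right) - -62 = \left(-5 - 2 \left(-2 + 64\right)\right) + 62 = \left(-5 - 124\right) + 62 = -129 + 62 = -67$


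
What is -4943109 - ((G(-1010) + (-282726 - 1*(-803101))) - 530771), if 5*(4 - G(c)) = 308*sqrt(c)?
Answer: -4932717 + 308*I*sqrt(1010)/5 ≈ -4.9327e+6 + 1957.7*I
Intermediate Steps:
G(c) = 4 - 308*sqrt(c)/5
-4943109 - ((G(-1010) + (-282726 - 1*(-803101))) - 530771) = -4943109 - (((4 - 308*I*sqrt(1010)/5) + (-282726 - 1*(-803101))) - 530771) = -4943109 - (((4 - 308*I*sqrt(1010)/5) + (-282726 + 803101)) - 530771) = -4943109 - (((4 - 308*I*sqrt(1010)/5) + 520375) - 530771) = -4943109 - ((520379 - 308*I*sqrt(1010)/5) - 530771) = -4943109 - (-10392 - 308*I*sqrt(1010)/5) = -4943109 + (10392 + 308*I*sqrt(1010)/5) = -4932717 + 308*I*sqrt(1010)/5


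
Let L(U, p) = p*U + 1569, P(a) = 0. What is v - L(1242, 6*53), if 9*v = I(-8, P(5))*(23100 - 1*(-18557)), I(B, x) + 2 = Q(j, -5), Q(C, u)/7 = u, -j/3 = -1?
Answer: -5110034/9 ≈ -5.6778e+5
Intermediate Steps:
j = 3 (j = -3*(-1) = 3)
Q(C, u) = 7*u
I(B, x) = -37 (I(B, x) = -2 + 7*(-5) = -2 - 35 = -37)
L(U, p) = 1569 + U*p (L(U, p) = U*p + 1569 = 1569 + U*p)
v = -1541309/9 (v = (-37*(23100 - 1*(-18557)))/9 = (-37*(23100 + 18557))/9 = (-37*41657)/9 = (⅑)*(-1541309) = -1541309/9 ≈ -1.7126e+5)
v - L(1242, 6*53) = -1541309/9 - (1569 + 1242*(6*53)) = -1541309/9 - (1569 + 1242*318) = -1541309/9 - (1569 + 394956) = -1541309/9 - 1*396525 = -1541309/9 - 396525 = -5110034/9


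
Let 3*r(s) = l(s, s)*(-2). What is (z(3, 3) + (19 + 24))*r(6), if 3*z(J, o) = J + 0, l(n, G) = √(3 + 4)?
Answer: -88*√7/3 ≈ -77.609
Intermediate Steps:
l(n, G) = √7
z(J, o) = J/3 (z(J, o) = (J + 0)/3 = J/3)
r(s) = -2*√7/3 (r(s) = (√7*(-2))/3 = (-2*√7)/3 = -2*√7/3)
(z(3, 3) + (19 + 24))*r(6) = ((⅓)*3 + (19 + 24))*(-2*√7/3) = (1 + 43)*(-2*√7/3) = 44*(-2*√7/3) = -88*√7/3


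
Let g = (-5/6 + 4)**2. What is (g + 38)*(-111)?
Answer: -63973/12 ≈ -5331.1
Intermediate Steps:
g = 361/36 (g = (-5*1/6 + 4)**2 = (-5/6 + 4)**2 = (19/6)**2 = 361/36 ≈ 10.028)
(g + 38)*(-111) = (361/36 + 38)*(-111) = (1729/36)*(-111) = -63973/12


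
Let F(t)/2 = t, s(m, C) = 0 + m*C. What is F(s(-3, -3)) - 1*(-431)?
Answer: 449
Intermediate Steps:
s(m, C) = C*m (s(m, C) = 0 + C*m = C*m)
F(t) = 2*t
F(s(-3, -3)) - 1*(-431) = 2*(-3*(-3)) - 1*(-431) = 2*9 + 431 = 18 + 431 = 449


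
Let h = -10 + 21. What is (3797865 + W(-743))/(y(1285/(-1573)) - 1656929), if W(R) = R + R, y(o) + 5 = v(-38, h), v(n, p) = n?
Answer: -3796379/1656972 ≈ -2.2912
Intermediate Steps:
h = 11
y(o) = -43 (y(o) = -5 - 38 = -43)
W(R) = 2*R
(3797865 + W(-743))/(y(1285/(-1573)) - 1656929) = (3797865 + 2*(-743))/(-43 - 1656929) = (3797865 - 1486)/(-1656972) = 3796379*(-1/1656972) = -3796379/1656972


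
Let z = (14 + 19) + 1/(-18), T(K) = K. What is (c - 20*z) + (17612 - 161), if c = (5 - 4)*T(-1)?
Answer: 151120/9 ≈ 16791.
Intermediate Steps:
z = 593/18 (z = 33 - 1/18 = 593/18 ≈ 32.944)
c = -1 (c = (5 - 4)*(-1) = 1*(-1) = -1)
(c - 20*z) + (17612 - 161) = (-1 - 20*593/18) + (17612 - 161) = (-1 - 5930/9) + 17451 = -5939/9 + 17451 = 151120/9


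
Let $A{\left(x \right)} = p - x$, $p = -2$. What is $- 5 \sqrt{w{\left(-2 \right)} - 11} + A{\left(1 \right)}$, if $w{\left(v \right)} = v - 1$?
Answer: $-3 - 5 i \sqrt{14} \approx -3.0 - 18.708 i$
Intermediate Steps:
$w{\left(v \right)} = -1 + v$ ($w{\left(v \right)} = v - 1 = -1 + v$)
$A{\left(x \right)} = -2 - x$
$- 5 \sqrt{w{\left(-2 \right)} - 11} + A{\left(1 \right)} = - 5 \sqrt{\left(-1 - 2\right) - 11} - 3 = - 5 \sqrt{-3 - 11} - 3 = - 5 \sqrt{-14} - 3 = - 5 i \sqrt{14} - 3 = -3 - 5 i \sqrt{14}$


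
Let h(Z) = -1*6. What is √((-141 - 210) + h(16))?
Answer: I*√357 ≈ 18.894*I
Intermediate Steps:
h(Z) = -6
√((-141 - 210) + h(16)) = √((-141 - 210) - 6) = √(-351 - 6) = √(-357) = I*√357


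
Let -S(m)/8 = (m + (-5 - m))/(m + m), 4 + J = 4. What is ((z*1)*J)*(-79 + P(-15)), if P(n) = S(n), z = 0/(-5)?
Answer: 0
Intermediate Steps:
z = 0 (z = 0*(-⅕) = 0)
J = 0 (J = -4 + 4 = 0)
S(m) = 20/m (S(m) = -8*(m + (-5 - m))/(m + m) = -(-40)/(2*m) = -(-40)*1/(2*m) = -(-20)/m = 20/m)
P(n) = 20/n
((z*1)*J)*(-79 + P(-15)) = ((0*1)*0)*(-79 + 20/(-15)) = (0*0)*(-79 + 20*(-1/15)) = 0*(-79 - 4/3) = 0*(-241/3) = 0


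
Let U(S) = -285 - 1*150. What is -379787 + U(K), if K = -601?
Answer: -380222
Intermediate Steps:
U(S) = -435 (U(S) = -285 - 150 = -435)
-379787 + U(K) = -379787 - 435 = -380222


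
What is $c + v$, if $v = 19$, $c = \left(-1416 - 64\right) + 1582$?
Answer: $121$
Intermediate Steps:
$c = 102$ ($c = -1480 + 1582 = 102$)
$c + v = 102 + 19 = 121$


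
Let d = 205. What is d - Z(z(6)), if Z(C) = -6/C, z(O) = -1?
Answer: 199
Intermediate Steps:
d - Z(z(6)) = 205 - (-6)/(-1) = 205 - (-6)*(-1) = 205 - 1*6 = 205 - 6 = 199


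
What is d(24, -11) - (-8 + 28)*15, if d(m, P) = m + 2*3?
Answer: -270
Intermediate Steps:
d(m, P) = 6 + m (d(m, P) = m + 6 = 6 + m)
d(24, -11) - (-8 + 28)*15 = (6 + 24) - (-8 + 28)*15 = 30 - 20*15 = 30 - 1*300 = 30 - 300 = -270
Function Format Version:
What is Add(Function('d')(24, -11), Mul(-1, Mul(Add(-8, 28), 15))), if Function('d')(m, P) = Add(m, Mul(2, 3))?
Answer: -270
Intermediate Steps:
Function('d')(m, P) = Add(6, m) (Function('d')(m, P) = Add(m, 6) = Add(6, m))
Add(Function('d')(24, -11), Mul(-1, Mul(Add(-8, 28), 15))) = Add(Add(6, 24), Mul(-1, Mul(Add(-8, 28), 15))) = Add(30, Mul(-1, Mul(20, 15))) = Add(30, Mul(-1, 300)) = Add(30, -300) = -270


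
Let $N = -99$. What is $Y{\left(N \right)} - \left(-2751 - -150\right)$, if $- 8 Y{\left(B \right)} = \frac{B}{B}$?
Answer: $\frac{20807}{8} \approx 2600.9$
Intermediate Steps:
$Y{\left(B \right)} = - \frac{1}{8}$ ($Y{\left(B \right)} = - \frac{B \frac{1}{B}}{8} = \left(- \frac{1}{8}\right) 1 = - \frac{1}{8}$)
$Y{\left(N \right)} - \left(-2751 - -150\right) = - \frac{1}{8} - \left(-2751 - -150\right) = - \frac{1}{8} - \left(-2751 + 150\right) = - \frac{1}{8} - -2601 = - \frac{1}{8} + 2601 = \frac{20807}{8}$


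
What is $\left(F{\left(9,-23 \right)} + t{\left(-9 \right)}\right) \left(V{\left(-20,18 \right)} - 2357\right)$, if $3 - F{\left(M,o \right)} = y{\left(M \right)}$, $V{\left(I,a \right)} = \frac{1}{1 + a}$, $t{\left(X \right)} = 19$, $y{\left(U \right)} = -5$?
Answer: $- \frac{1209114}{19} \approx -63638.0$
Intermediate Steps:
$F{\left(M,o \right)} = 8$ ($F{\left(M,o \right)} = 3 - -5 = 3 + 5 = 8$)
$\left(F{\left(9,-23 \right)} + t{\left(-9 \right)}\right) \left(V{\left(-20,18 \right)} - 2357\right) = \left(8 + 19\right) \left(\frac{1}{1 + 18} - 2357\right) = 27 \left(\frac{1}{19} - 2357\right) = 27 \left(- \frac{44782}{19}\right) = - \frac{1209114}{19}$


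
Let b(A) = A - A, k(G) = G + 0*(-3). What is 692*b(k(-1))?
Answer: 0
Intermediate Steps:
k(G) = G (k(G) = G + 0 = G)
b(A) = 0
692*b(k(-1)) = 692*0 = 0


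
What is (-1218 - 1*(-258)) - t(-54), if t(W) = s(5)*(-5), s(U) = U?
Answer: -935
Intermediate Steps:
t(W) = -25 (t(W) = 5*(-5) = -25)
(-1218 - 1*(-258)) - t(-54) = (-1218 - 1*(-258)) - 1*(-25) = (-1218 + 258) + 25 = -960 + 25 = -935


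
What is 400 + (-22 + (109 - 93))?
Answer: 394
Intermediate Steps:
400 + (-22 + (109 - 93)) = 400 + (-22 + 16) = 400 - 6 = 394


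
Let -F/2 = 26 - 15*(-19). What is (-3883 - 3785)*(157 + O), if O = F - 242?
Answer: 5421276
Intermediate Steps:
F = -622 (F = -2*(26 - 15*(-19)) = -2*(26 + 285) = -2*311 = -622)
O = -864 (O = -622 - 242 = -864)
(-3883 - 3785)*(157 + O) = (-3883 - 3785)*(157 - 864) = -7668*(-707) = 5421276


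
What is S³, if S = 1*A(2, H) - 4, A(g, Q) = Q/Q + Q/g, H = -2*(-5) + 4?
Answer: 64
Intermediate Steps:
H = 14 (H = 10 + 4 = 14)
A(g, Q) = 1 + Q/g
S = 4 (S = 1*((14 + 2)/2) - 4 = 1*((½)*16) - 4 = 1*8 - 4 = 8 - 4 = 4)
S³ = 4³ = 64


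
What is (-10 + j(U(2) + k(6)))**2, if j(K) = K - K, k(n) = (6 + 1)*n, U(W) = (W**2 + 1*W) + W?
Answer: 100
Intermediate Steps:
U(W) = W**2 + 2*W (U(W) = (W**2 + W) + W = (W + W**2) + W = W**2 + 2*W)
k(n) = 7*n
j(K) = 0
(-10 + j(U(2) + k(6)))**2 = (-10 + 0)**2 = (-10)**2 = 100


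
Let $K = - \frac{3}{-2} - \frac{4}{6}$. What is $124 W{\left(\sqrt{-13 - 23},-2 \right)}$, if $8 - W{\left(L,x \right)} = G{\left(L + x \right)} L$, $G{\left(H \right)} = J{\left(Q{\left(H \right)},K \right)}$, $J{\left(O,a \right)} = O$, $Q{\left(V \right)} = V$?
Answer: $5456 + 1488 i \approx 5456.0 + 1488.0 i$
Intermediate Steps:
$K = \frac{5}{6}$ ($K = \left(-3\right) \left(- \frac{1}{2}\right) - \frac{2}{3} = \frac{3}{2} - \frac{2}{3} = \frac{5}{6} \approx 0.83333$)
$G{\left(H \right)} = H$
$W{\left(L,x \right)} = 8 - L \left(L + x\right)$ ($W{\left(L,x \right)} = 8 - \left(L + x\right) L = 8 - L \left(L + x\right)$)
$124 W{\left(\sqrt{-13 - 23},-2 \right)} = 124 \left(8 - \sqrt{-13 - 23} \left(\sqrt{-13 - 23} - 2\right)\right) = 124 \left(8 - \sqrt{-36} \left(\sqrt{-36} - 2\right)\right) = 124 \left(8 - 6 i \left(6 i - 2\right)\right) = 124 \left(8 - 6 i \left(-2 + 6 i\right)\right) = 992 - 744 i \left(-2 + 6 i\right)$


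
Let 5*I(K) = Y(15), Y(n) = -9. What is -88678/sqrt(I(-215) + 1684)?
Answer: -88678*sqrt(42055)/8411 ≈ -2162.1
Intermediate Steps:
I(K) = -9/5 (I(K) = (1/5)*(-9) = -9/5)
-88678/sqrt(I(-215) + 1684) = -88678/sqrt(-9/5 + 1684) = -88678*sqrt(42055)/8411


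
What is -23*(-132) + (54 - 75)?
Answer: 3015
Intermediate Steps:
-23*(-132) + (54 - 75) = 3036 - 21 = 3015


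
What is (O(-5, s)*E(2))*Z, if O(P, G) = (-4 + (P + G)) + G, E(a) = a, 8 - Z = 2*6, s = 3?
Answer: 24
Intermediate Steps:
Z = -4 (Z = 8 - 2*6 = 8 - 1*12 = 8 - 12 = -4)
O(P, G) = -4 + P + 2*G (O(P, G) = (-4 + (G + P)) + G = (-4 + G + P) + G = -4 + P + 2*G)
(O(-5, s)*E(2))*Z = ((-4 - 5 + 2*3)*2)*(-4) = ((-4 - 5 + 6)*2)*(-4) = -3*2*(-4) = -6*(-4) = 24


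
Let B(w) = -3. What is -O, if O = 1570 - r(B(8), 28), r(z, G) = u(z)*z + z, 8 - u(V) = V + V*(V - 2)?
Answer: -1561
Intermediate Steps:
u(V) = 8 - V - V*(-2 + V) (u(V) = 8 - (V + V*(V - 2)) = 8 - (V + V*(-2 + V)) = 8 + (-V - V*(-2 + V)) = 8 - V - V*(-2 + V))
r(z, G) = z + z*(8 + z - z**2) (r(z, G) = (8 + z - z**2)*z + z = z*(8 + z - z**2) + z = z + z*(8 + z - z**2))
O = 1561 (O = 1570 - (-3)*(9 - 3 - 1*(-3)**2) = 1570 - (-3)*(9 - 3 - 1*9) = 1570 - (-3)*(9 - 3 - 9) = 1570 - (-3)*(-3) = 1570 - 1*9 = 1570 - 9 = 1561)
-O = -1*1561 = -1561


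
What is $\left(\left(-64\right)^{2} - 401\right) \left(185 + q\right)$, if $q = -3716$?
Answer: $-13047045$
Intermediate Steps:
$\left(\left(-64\right)^{2} - 401\right) \left(185 + q\right) = \left(\left(-64\right)^{2} - 401\right) \left(185 - 3716\right) = \left(4096 - 401\right) \left(-3531\right) = 3695 \left(-3531\right) = -13047045$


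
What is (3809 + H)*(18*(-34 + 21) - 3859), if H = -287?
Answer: -14415546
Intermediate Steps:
(3809 + H)*(18*(-34 + 21) - 3859) = (3809 - 287)*(18*(-34 + 21) - 3859) = 3522*(18*(-13) - 3859) = 3522*(-234 - 3859) = 3522*(-4093) = -14415546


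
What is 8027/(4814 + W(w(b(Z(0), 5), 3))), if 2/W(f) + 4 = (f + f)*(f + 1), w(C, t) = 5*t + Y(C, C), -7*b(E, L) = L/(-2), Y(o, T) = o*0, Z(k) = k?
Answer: 1910426/1145733 ≈ 1.6674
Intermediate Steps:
Y(o, T) = 0
b(E, L) = L/14 (b(E, L) = -L/(7*(-2)) = -L*(-1)/(7*2) = -(-1)*L/14 = L/14)
w(C, t) = 5*t (w(C, t) = 5*t + 0 = 5*t)
W(f) = 2/(-4 + 2*f*(1 + f)) (W(f) = 2/(-4 + (f + f)*(f + 1)) = 2/(-4 + (2*f)*(1 + f)) = 2/(-4 + 2*f*(1 + f)))
8027/(4814 + W(w(b(Z(0), 5), 3))) = 8027/(4814 + 1/(-2 + 5*3 + (5*3)²)) = 8027/(4814 + 1/(-2 + 15 + 15²)) = 8027/(4814 + 1/(-2 + 15 + 225)) = 8027/(4814 + 1/238) = 8027/(1145733/238) = 8027*(238/1145733) = 1910426/1145733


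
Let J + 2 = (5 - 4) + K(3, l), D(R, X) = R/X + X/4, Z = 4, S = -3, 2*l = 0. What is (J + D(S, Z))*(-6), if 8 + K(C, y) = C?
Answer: 69/2 ≈ 34.500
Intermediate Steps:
l = 0 (l = (½)*0 = 0)
K(C, y) = -8 + C
D(R, X) = X/4 + R/X (D(R, X) = R/X + X*(¼) = R/X + X/4 = X/4 + R/X)
J = -6 (J = -2 + ((5 - 4) + (-8 + 3)) = -2 + (1 - 5) = -2 - 4 = -6)
(J + D(S, Z))*(-6) = (-6 + ((¼)*4 - 3/4))*(-6) = (-6 + (1 - 3*¼))*(-6) = (-6 + (1 - ¾))*(-6) = (-6 + ¼)*(-6) = -23/4*(-6) = 69/2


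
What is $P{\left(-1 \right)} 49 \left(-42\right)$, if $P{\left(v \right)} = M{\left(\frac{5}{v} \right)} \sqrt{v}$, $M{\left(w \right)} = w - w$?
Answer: $0$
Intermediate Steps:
$M{\left(w \right)} = 0$
$P{\left(v \right)} = 0$ ($P{\left(v \right)} = 0 \sqrt{v} = 0$)
$P{\left(-1 \right)} 49 \left(-42\right) = 0 \cdot 49 \left(-42\right) = 0 \left(-2058\right) = 0$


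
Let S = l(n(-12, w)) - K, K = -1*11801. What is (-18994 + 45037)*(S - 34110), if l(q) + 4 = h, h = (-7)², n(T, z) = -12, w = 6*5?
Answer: -579821352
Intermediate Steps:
w = 30
h = 49
K = -11801
l(q) = 45 (l(q) = -4 + 49 = 45)
S = 11846 (S = 45 - 1*(-11801) = 45 + 11801 = 11846)
(-18994 + 45037)*(S - 34110) = (-18994 + 45037)*(11846 - 34110) = 26043*(-22264) = -579821352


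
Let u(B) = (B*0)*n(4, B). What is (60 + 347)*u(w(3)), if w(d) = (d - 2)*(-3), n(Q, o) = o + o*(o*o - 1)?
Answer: 0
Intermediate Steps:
n(Q, o) = o + o*(-1 + o²) (n(Q, o) = o + o*(o² - 1) = o + o*(-1 + o²))
w(d) = 6 - 3*d (w(d) = (-2 + d)*(-3) = 6 - 3*d)
u(B) = 0 (u(B) = (B*0)*B³ = 0*B³ = 0)
(60 + 347)*u(w(3)) = (60 + 347)*0 = 407*0 = 0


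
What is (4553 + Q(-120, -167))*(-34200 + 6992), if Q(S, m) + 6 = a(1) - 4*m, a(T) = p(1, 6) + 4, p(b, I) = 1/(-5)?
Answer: -709965552/5 ≈ -1.4199e+8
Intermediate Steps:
p(b, I) = -⅕
a(T) = 19/5 (a(T) = -⅕ + 4 = 19/5)
Q(S, m) = -11/5 - 4*m (Q(S, m) = -6 + (19/5 - 4*m) = -11/5 - 4*m)
(4553 + Q(-120, -167))*(-34200 + 6992) = (4553 + (-11/5 - 4*(-167)))*(-34200 + 6992) = (4553 + (-11/5 + 668))*(-27208) = (4553 + 3329/5)*(-27208) = (26094/5)*(-27208) = -709965552/5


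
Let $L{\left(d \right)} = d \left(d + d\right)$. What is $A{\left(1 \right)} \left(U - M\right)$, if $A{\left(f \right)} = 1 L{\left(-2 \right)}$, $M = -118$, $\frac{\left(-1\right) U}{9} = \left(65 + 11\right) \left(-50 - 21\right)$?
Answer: $389456$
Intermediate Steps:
$U = 48564$ ($U = - 9 \left(65 + 11\right) \left(-50 - 21\right) = - 9 \cdot 76 \left(-71\right) = \left(-9\right) \left(-5396\right) = 48564$)
$L{\left(d \right)} = 2 d^{2}$ ($L{\left(d \right)} = d 2 d = 2 d^{2}$)
$A{\left(f \right)} = 8$ ($A{\left(f \right)} = 1 \cdot 2 \left(-2\right)^{2} = 1 \cdot 2 \cdot 4 = 1 \cdot 8 = 8$)
$A{\left(1 \right)} \left(U - M\right) = 8 \left(48564 - -118\right) = 8 \left(48564 + 118\right) = 8 \cdot 48682 = 389456$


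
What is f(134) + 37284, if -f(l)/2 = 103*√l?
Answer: 37284 - 206*√134 ≈ 34899.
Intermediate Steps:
f(l) = -206*√l
f(134) + 37284 = -206*√134 + 37284 = 37284 - 206*√134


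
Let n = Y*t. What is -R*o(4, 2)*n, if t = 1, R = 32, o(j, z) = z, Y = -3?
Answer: 192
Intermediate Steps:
n = -3 (n = -3*1 = -3)
-R*o(4, 2)*n = -32*2*(-3) = -64*(-3) = -1*(-192) = 192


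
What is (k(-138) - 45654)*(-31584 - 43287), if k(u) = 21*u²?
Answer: -26524549170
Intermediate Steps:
(k(-138) - 45654)*(-31584 - 43287) = (21*(-138)² - 45654)*(-31584 - 43287) = (21*19044 - 45654)*(-74871) = (399924 - 45654)*(-74871) = 354270*(-74871) = -26524549170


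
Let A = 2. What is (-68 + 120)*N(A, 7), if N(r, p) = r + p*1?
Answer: 468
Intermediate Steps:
N(r, p) = p + r (N(r, p) = r + p = p + r)
(-68 + 120)*N(A, 7) = (-68 + 120)*(7 + 2) = 52*9 = 468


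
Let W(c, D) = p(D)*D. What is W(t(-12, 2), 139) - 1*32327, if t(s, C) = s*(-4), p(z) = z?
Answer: -13006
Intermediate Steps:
t(s, C) = -4*s
W(c, D) = D² (W(c, D) = D*D = D²)
W(t(-12, 2), 139) - 1*32327 = 139² - 1*32327 = 19321 - 32327 = -13006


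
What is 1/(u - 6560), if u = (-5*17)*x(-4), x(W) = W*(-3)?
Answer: -1/7580 ≈ -0.00013193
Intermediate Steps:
x(W) = -3*W
u = -1020 (u = (-5*17)*(-3*(-4)) = -85*12 = -1020)
1/(u - 6560) = 1/(-1020 - 6560) = 1/(-7580) = -1/7580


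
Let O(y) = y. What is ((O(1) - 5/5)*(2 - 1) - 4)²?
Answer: 16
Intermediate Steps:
((O(1) - 5/5)*(2 - 1) - 4)² = ((1 - 5/5)*(2 - 1) - 4)² = ((1 - 5*⅕)*1 - 4)² = ((1 - 1)*1 - 4)² = (0*1 - 4)² = (0 - 4)² = (-4)² = 16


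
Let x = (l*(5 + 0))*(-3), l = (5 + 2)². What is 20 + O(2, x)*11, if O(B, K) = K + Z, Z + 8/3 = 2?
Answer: -24217/3 ≈ -8072.3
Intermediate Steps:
l = 49 (l = 7² = 49)
x = -735 (x = (49*(5 + 0))*(-3) = (49*5)*(-3) = 245*(-3) = -735)
Z = -⅔ (Z = -8/3 + 2 = -⅔ ≈ -0.66667)
O(B, K) = -⅔ + K (O(B, K) = K - ⅔ = -⅔ + K)
20 + O(2, x)*11 = 20 + (-⅔ - 735)*11 = 20 - 2207/3*11 = 20 - 24277/3 = -24217/3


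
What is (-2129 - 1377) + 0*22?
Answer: -3506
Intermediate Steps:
(-2129 - 1377) + 0*22 = -3506 + 0 = -3506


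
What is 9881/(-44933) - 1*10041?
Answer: -451182134/44933 ≈ -10041.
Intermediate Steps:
9881/(-44933) - 1*10041 = 9881*(-1/44933) - 10041 = -9881/44933 - 10041 = -451182134/44933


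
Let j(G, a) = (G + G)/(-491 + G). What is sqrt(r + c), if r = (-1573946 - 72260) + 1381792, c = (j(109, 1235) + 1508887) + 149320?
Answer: 7*sqrt(1037692686)/191 ≈ 1180.6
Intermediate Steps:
j(G, a) = 2*G/(-491 + G) (j(G, a) = (2*G)/(-491 + G) = 2*G/(-491 + G))
c = 316717428/191 (c = (2*109/(-491 + 109) + 1508887) + 149320 = (2*109/(-382) + 1508887) + 149320 = (2*109*(-1/382) + 1508887) + 149320 = (-109/191 + 1508887) + 149320 = 288197308/191 + 149320 = 316717428/191 ≈ 1.6582e+6)
r = -264414 (r = -1646206 + 1381792 = -264414)
sqrt(r + c) = sqrt(-264414 + 316717428/191) = sqrt(266214354/191) = 7*sqrt(1037692686)/191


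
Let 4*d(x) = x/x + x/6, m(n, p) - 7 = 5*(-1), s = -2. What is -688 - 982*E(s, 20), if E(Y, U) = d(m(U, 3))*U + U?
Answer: -80624/3 ≈ -26875.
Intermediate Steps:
m(n, p) = 2 (m(n, p) = 7 + 5*(-1) = 7 - 5 = 2)
d(x) = 1/4 + x/24 (d(x) = (x/x + x/6)/4 = (1 + x*(1/6))/4 = (1 + x/6)/4 = 1/4 + x/24)
E(Y, U) = 4*U/3 (E(Y, U) = (1/4 + (1/24)*2)*U + U = (1/4 + 1/12)*U + U = U/3 + U = 4*U/3)
-688 - 982*E(s, 20) = -688 - 3928*20/3 = -688 - 982*80/3 = -688 - 78560/3 = -80624/3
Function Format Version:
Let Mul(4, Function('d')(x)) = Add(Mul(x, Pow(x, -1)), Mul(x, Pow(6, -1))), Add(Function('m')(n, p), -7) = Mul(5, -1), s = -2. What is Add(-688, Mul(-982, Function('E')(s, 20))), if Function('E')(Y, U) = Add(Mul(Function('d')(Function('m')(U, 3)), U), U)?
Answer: Rational(-80624, 3) ≈ -26875.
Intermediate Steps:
Function('m')(n, p) = 2 (Function('m')(n, p) = Add(7, Mul(5, -1)) = Add(7, -5) = 2)
Function('d')(x) = Add(Rational(1, 4), Mul(Rational(1, 24), x)) (Function('d')(x) = Mul(Rational(1, 4), Add(Mul(x, Pow(x, -1)), Mul(x, Pow(6, -1)))) = Mul(Rational(1, 4), Add(1, Mul(x, Rational(1, 6)))) = Mul(Rational(1, 4), Add(1, Mul(Rational(1, 6), x))) = Add(Rational(1, 4), Mul(Rational(1, 24), x)))
Function('E')(Y, U) = Mul(Rational(4, 3), U) (Function('E')(Y, U) = Add(Mul(Add(Rational(1, 4), Mul(Rational(1, 24), 2)), U), U) = Add(Mul(Add(Rational(1, 4), Rational(1, 12)), U), U) = Add(Mul(Rational(1, 3), U), U) = Mul(Rational(4, 3), U))
Add(-688, Mul(-982, Function('E')(s, 20))) = Add(-688, Mul(-982, Mul(Rational(4, 3), 20))) = Add(-688, Mul(-982, Rational(80, 3))) = Add(-688, Rational(-78560, 3)) = Rational(-80624, 3)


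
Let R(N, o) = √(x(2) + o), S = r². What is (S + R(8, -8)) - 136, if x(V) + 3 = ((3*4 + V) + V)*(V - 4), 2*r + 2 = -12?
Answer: -87 + I*√43 ≈ -87.0 + 6.5574*I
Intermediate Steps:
r = -7 (r = -1 + (½)*(-12) = -1 - 6 = -7)
S = 49 (S = (-7)² = 49)
x(V) = -3 + (-4 + V)*(12 + 2*V) (x(V) = -3 + ((3*4 + V) + V)*(V - 4) = -3 + ((12 + V) + V)*(-4 + V) = -3 + (12 + 2*V)*(-4 + V) = -3 + (-4 + V)*(12 + 2*V))
R(N, o) = √(-35 + o) (R(N, o) = √((-51 + 2*2² + 4*2) + o) = √((-51 + 2*4 + 8) + o) = √((-51 + 8 + 8) + o) = √(-35 + o))
(S + R(8, -8)) - 136 = (49 + √(-35 - 8)) - 136 = (49 + √(-43)) - 136 = (49 + I*√43) - 136 = -87 + I*√43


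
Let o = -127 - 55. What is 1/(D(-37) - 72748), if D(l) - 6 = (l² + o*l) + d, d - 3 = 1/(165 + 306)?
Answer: -471/30443555 ≈ -1.5471e-5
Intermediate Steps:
o = -182
d = 1414/471 (d = 3 + 1/(165 + 306) = 3 + 1/471 = 1414/471 ≈ 3.0021)
D(l) = 4240/471 + l² - 182*l (D(l) = 6 + ((l² - 182*l) + 1414/471) = 6 + (1414/471 + l² - 182*l) = 4240/471 + l² - 182*l)
1/(D(-37) - 72748) = 1/((4240/471 + (-37)² - 182*(-37)) - 72748) = 1/((4240/471 + 1369 + 6734) - 72748) = 1/(3820753/471 - 72748) = 1/(-30443555/471) = -471/30443555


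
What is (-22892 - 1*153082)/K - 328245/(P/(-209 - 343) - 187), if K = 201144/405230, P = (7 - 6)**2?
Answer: -122075390678099/346051490 ≈ -3.5277e+5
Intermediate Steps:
P = 1 (P = 1**2 = 1)
K = 100572/202615 (K = 201144*(1/405230) = 100572/202615 ≈ 0.49637)
(-22892 - 1*153082)/K - 328245/(P/(-209 - 343) - 187) = (-22892 - 1*153082)/(100572/202615) - 328245/(1/(-209 - 343) - 187) = (-22892 - 153082)*(202615/100572) - 328245/(1/(-552) - 187) = -175974*202615/100572 - 328245/(1*(-1/552) - 187) = -5942495335/16762 - 328245/(-1/552 - 187) = -5942495335/16762 - 328245/(-103225/552) = -5942495335/16762 - 328245*(-552/103225) = -5942495335/16762 + 36238248/20645 = -122075390678099/346051490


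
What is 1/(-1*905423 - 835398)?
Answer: -1/1740821 ≈ -5.7444e-7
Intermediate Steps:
1/(-1*905423 - 835398) = 1/(-905423 - 835398) = 1/(-1740821) = -1/1740821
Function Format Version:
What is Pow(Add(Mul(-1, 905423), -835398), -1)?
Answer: Rational(-1, 1740821) ≈ -5.7444e-7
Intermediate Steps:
Pow(Add(Mul(-1, 905423), -835398), -1) = Pow(Add(-905423, -835398), -1) = Pow(-1740821, -1) = Rational(-1, 1740821)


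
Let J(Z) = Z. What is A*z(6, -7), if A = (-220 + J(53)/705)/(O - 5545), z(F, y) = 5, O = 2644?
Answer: 155047/409041 ≈ 0.37905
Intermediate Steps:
A = 155047/2045205 (A = (-220 + 53/705)/(2644 - 5545) = (-220 + 53*(1/705))/(-2901) = (-220 + 53/705)*(-1/2901) = -155047/705*(-1/2901) = 155047/2045205 ≈ 0.075810)
A*z(6, -7) = (155047/2045205)*5 = 155047/409041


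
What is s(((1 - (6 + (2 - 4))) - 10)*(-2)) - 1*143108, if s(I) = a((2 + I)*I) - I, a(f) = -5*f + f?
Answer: -146046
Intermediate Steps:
a(f) = -4*f
s(I) = -I - 4*I*(2 + I) (s(I) = -4*(2 + I)*I - I = -4*I*(2 + I) - I = -I - 4*I*(2 + I))
s(((1 - (6 + (2 - 4))) - 10)*(-2)) - 1*143108 = (((1 - (6 + (2 - 4))) - 10)*(-2))*(-9 - 4*((1 - (6 + (2 - 4))) - 10)*(-2)) - 1*143108 = (((1 - (6 - 2)) - 10)*(-2))*(-9 - 4*((1 - (6 - 2)) - 10)*(-2)) - 143108 = (((1 - 1*4) - 10)*(-2))*(-9 - 4*((1 - 1*4) - 10)*(-2)) - 143108 = (((1 - 4) - 10)*(-2))*(-9 - 4*((1 - 4) - 10)*(-2)) - 143108 = ((-3 - 10)*(-2))*(-9 - 4*(-3 - 10)*(-2)) - 143108 = (-13*(-2))*(-9 - (-52)*(-2)) - 143108 = 26*(-9 - 4*26) - 143108 = 26*(-9 - 104) - 143108 = 26*(-113) - 143108 = -2938 - 143108 = -146046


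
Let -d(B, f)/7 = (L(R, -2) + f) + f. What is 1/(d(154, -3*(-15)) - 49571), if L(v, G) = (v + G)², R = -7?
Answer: -1/50768 ≈ -1.9697e-5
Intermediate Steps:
L(v, G) = (G + v)²
d(B, f) = -567 - 14*f (d(B, f) = -7*(((-2 - 7)² + f) + f) = -7*(((-9)² + f) + f) = -7*((81 + f) + f) = -7*(81 + 2*f) = -567 - 14*f)
1/(d(154, -3*(-15)) - 49571) = 1/((-567 - (-42)*(-15)) - 49571) = 1/((-567 - 14*45) - 49571) = 1/((-567 - 630) - 49571) = 1/(-1197 - 49571) = 1/(-50768) = -1/50768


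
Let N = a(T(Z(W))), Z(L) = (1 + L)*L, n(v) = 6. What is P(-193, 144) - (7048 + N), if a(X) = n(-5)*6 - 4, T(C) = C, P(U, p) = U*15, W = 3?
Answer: -9975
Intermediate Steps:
P(U, p) = 15*U
Z(L) = L*(1 + L)
a(X) = 32 (a(X) = 6*6 - 4 = 36 - 4 = 32)
N = 32
P(-193, 144) - (7048 + N) = 15*(-193) - (7048 + 32) = -2895 - 1*7080 = -2895 - 7080 = -9975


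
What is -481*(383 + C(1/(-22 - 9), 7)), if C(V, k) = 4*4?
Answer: -191919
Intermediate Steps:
C(V, k) = 16
-481*(383 + C(1/(-22 - 9), 7)) = -481*(383 + 16) = -481*399 = -191919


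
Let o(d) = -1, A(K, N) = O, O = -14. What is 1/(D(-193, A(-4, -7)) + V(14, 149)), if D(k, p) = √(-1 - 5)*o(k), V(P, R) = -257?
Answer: I/(√6 - 257*I) ≈ -0.0038907 + 3.7083e-5*I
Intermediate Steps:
A(K, N) = -14
D(k, p) = -I*√6 (D(k, p) = √(-1 - 5)*(-1) = √(-6)*(-1) = (I*√6)*(-1) = -I*√6)
1/(D(-193, A(-4, -7)) + V(14, 149)) = 1/(-I*√6 - 257) = 1/(-257 - I*√6)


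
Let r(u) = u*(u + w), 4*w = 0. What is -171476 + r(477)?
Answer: 56053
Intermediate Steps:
w = 0 (w = (¼)*0 = 0)
r(u) = u² (r(u) = u*(u + 0) = u*u = u²)
-171476 + r(477) = -171476 + 477² = -171476 + 227529 = 56053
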